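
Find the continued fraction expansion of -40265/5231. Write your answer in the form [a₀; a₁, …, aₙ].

[-8; 3, 3, 3, 1, 1, 13, 5]

⌊-40265/5231⌋ = -8, remainder 1583
⌊5231/1583⌋ = 3, remainder 482
⌊1583/482⌋ = 3, remainder 137
⌊482/137⌋ = 3, remainder 71
⌊137/71⌋ = 1, remainder 66
⌊71/66⌋ = 1, remainder 5
⌊66/5⌋ = 13, remainder 1
⌊5/1⌋ = 5, remainder 0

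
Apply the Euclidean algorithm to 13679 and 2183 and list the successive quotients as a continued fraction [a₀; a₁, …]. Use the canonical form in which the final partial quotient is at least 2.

13679 ÷ 2183 → quotient 6, remainder 581
2183 ÷ 581 → quotient 3, remainder 440
581 ÷ 440 → quotient 1, remainder 141
440 ÷ 141 → quotient 3, remainder 17
141 ÷ 17 → quotient 8, remainder 5
17 ÷ 5 → quotient 3, remainder 2
5 ÷ 2 → quotient 2, remainder 1
2 ÷ 1 → quotient 2, remainder 0

[6; 3, 1, 3, 8, 3, 2, 2]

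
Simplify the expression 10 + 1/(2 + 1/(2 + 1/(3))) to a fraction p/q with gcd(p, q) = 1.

177/17

Build up convergents one term at a time:
a_0 = 10: 10/1
a_1 = 2: 21/2
a_2 = 2: 52/5
a_3 = 3: 177/17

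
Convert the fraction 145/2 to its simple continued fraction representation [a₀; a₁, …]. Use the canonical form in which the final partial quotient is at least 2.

[72; 2]

Run the Euclidean algorithm, recording each quotient:
145 = 72·2 + 1, so a_0 = 72
2 = 2·1 + 0, so a_1 = 2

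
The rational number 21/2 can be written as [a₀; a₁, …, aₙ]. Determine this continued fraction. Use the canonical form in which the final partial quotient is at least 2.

21 = 10·2 + 1, so a_0 = 10
2 = 2·1 + 0, so a_1 = 2

[10; 2]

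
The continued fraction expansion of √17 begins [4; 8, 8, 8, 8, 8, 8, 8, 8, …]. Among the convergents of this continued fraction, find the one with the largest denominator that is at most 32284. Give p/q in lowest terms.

a_0 = 4: 4/1  (≤ bound)
a_1 = 8: 33/8  (≤ bound)
a_2 = 8: 268/65  (≤ bound)
a_3 = 8: 2177/528  (≤ bound)
a_4 = 8: 17684/4289  (≤ bound)
a_5 = 8: 143649/34840  (> 32284, stop)

17684/4289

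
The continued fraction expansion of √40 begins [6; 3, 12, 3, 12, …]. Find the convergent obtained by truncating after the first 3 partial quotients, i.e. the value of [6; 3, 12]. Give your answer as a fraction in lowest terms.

234/37

a_0 = 6: 6/1
a_1 = 3: 19/3
a_2 = 12: 234/37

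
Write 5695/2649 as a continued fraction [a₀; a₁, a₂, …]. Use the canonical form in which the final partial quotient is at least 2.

[2; 6, 1, 2, 18, 1, 1, 3]

5695 = 2·2649 + 397, so a_0 = 2
2649 = 6·397 + 267, so a_1 = 6
397 = 1·267 + 130, so a_2 = 1
267 = 2·130 + 7, so a_3 = 2
130 = 18·7 + 4, so a_4 = 18
7 = 1·4 + 3, so a_5 = 1
4 = 1·3 + 1, so a_6 = 1
3 = 3·1 + 0, so a_7 = 3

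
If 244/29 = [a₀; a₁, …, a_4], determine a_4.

2

Apply division with remainder until the remainder is 0:
244 ÷ 29 → quotient 8, remainder 12
29 ÷ 12 → quotient 2, remainder 5
12 ÷ 5 → quotient 2, remainder 2
5 ÷ 2 → quotient 2, remainder 1
2 ÷ 1 → quotient 2, remainder 0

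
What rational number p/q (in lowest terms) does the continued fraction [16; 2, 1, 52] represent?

2581/158

Start with 52.
1 + 1/(52/1) = 1 + 1/52 = 53/52
2 + 1/(53/52) = 2 + 52/53 = 158/53
16 + 1/(158/53) = 16 + 53/158 = 2581/158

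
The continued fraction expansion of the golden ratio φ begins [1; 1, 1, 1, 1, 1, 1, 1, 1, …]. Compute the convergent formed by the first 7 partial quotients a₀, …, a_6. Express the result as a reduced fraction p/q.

Start with 1.
1 + 1/(1/1) = 1 + 1/1 = 2/1
1 + 1/(2/1) = 1 + 1/2 = 3/2
1 + 1/(3/2) = 1 + 2/3 = 5/3
1 + 1/(5/3) = 1 + 3/5 = 8/5
1 + 1/(8/5) = 1 + 5/8 = 13/8
1 + 1/(13/8) = 1 + 8/13 = 21/13

21/13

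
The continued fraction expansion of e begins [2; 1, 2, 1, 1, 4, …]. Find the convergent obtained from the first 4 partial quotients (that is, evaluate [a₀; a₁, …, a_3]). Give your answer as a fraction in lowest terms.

Compute successive convergents:
a_0 = 2: 2/1
a_1 = 1: 3/1
a_2 = 2: 8/3
a_3 = 1: 11/4

11/4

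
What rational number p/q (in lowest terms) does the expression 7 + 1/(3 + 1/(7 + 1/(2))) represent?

Start with 2.
7 + 1/(2/1) = 7 + 1/2 = 15/2
3 + 1/(15/2) = 3 + 2/15 = 47/15
7 + 1/(47/15) = 7 + 15/47 = 344/47

344/47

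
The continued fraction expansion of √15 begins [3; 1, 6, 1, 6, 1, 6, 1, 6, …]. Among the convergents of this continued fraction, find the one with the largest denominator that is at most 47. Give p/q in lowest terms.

31/8

List convergents until the denominator exceeds the bound:
a_0 = 3: 3/1  (≤ bound)
a_1 = 1: 4/1  (≤ bound)
a_2 = 6: 27/7  (≤ bound)
a_3 = 1: 31/8  (≤ bound)
a_4 = 6: 213/55  (> 47, stop)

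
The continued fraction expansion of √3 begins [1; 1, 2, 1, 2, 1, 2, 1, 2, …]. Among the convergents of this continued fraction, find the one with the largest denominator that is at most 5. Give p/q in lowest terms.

List convergents until the denominator exceeds the bound:
a_0 = 1: 1/1  (≤ bound)
a_1 = 1: 2/1  (≤ bound)
a_2 = 2: 5/3  (≤ bound)
a_3 = 1: 7/4  (≤ bound)
a_4 = 2: 19/11  (> 5, stop)

7/4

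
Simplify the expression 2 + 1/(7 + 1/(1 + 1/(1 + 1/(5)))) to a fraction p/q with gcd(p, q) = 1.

Start with 5.
1 + 1/(5/1) = 1 + 1/5 = 6/5
1 + 1/(6/5) = 1 + 5/6 = 11/6
7 + 1/(11/6) = 7 + 6/11 = 83/11
2 + 1/(83/11) = 2 + 11/83 = 177/83

177/83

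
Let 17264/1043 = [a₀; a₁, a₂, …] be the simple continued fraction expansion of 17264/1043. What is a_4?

Run the Euclidean algorithm, recording each quotient:
⌊17264/1043⌋ = 16, remainder 576
⌊1043/576⌋ = 1, remainder 467
⌊576/467⌋ = 1, remainder 109
⌊467/109⌋ = 4, remainder 31
⌊109/31⌋ = 3, remainder 16

3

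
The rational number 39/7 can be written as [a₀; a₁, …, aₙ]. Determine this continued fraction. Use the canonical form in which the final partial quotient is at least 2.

⌊39/7⌋ = 5, remainder 4
⌊7/4⌋ = 1, remainder 3
⌊4/3⌋ = 1, remainder 1
⌊3/1⌋ = 3, remainder 0

[5; 1, 1, 3]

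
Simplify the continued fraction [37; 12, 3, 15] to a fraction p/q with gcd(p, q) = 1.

Start with 15.
3 + 1/(15/1) = 3 + 1/15 = 46/15
12 + 1/(46/15) = 12 + 15/46 = 567/46
37 + 1/(567/46) = 37 + 46/567 = 21025/567

21025/567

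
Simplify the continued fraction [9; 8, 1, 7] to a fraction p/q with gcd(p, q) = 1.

647/71

Compute successive convergents:
a_0 = 9: 9/1
a_1 = 8: 73/8
a_2 = 1: 82/9
a_3 = 7: 647/71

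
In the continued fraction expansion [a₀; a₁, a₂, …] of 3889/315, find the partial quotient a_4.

Apply division with remainder until the remainder is 0:
⌊3889/315⌋ = 12, remainder 109
⌊315/109⌋ = 2, remainder 97
⌊109/97⌋ = 1, remainder 12
⌊97/12⌋ = 8, remainder 1
⌊12/1⌋ = 12, remainder 0

12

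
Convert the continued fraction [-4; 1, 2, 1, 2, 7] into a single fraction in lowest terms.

a_0 = -4: -4/1
a_1 = 1: -3/1
a_2 = 2: -10/3
a_3 = 1: -13/4
a_4 = 2: -36/11
a_5 = 7: -265/81

-265/81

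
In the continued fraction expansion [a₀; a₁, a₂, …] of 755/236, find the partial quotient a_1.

Apply division with remainder until the remainder is 0:
⌊755/236⌋ = 3, remainder 47
⌊236/47⌋ = 5, remainder 1

5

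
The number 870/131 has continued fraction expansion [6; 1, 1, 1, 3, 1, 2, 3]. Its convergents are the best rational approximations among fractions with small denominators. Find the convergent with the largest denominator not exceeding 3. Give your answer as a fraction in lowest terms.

List convergents until the denominator exceeds the bound:
a_0 = 6: 6/1  (≤ bound)
a_1 = 1: 7/1  (≤ bound)
a_2 = 1: 13/2  (≤ bound)
a_3 = 1: 20/3  (≤ bound)
a_4 = 3: 73/11  (> 3, stop)

20/3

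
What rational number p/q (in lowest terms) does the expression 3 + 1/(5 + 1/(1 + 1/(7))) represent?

149/47

Use the convergent recurrence hₖ = aₖ·hₖ₋₁ + hₖ₋₂ (and likewise for the denominators kₖ):
a_0 = 3: 3/1
a_1 = 5: 16/5
a_2 = 1: 19/6
a_3 = 7: 149/47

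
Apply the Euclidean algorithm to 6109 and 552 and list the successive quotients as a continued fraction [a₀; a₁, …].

⌊6109/552⌋ = 11, remainder 37
⌊552/37⌋ = 14, remainder 34
⌊37/34⌋ = 1, remainder 3
⌊34/3⌋ = 11, remainder 1
⌊3/1⌋ = 3, remainder 0

[11; 14, 1, 11, 3]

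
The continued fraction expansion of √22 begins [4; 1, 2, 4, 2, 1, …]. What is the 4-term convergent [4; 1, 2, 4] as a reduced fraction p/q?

61/13

Build up convergents one term at a time:
a_0 = 4: 4/1
a_1 = 1: 5/1
a_2 = 2: 14/3
a_3 = 4: 61/13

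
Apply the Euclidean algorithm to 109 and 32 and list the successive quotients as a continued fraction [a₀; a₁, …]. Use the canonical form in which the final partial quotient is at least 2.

[3; 2, 2, 6]

109 ÷ 32 → quotient 3, remainder 13
32 ÷ 13 → quotient 2, remainder 6
13 ÷ 6 → quotient 2, remainder 1
6 ÷ 1 → quotient 6, remainder 0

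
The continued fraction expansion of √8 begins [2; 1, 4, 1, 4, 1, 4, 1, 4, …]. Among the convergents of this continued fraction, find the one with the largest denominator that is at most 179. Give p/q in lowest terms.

478/169

List convergents until the denominator exceeds the bound:
a_0 = 2: 2/1  (≤ bound)
a_1 = 1: 3/1  (≤ bound)
a_2 = 4: 14/5  (≤ bound)
a_3 = 1: 17/6  (≤ bound)
a_4 = 4: 82/29  (≤ bound)
a_5 = 1: 99/35  (≤ bound)
a_6 = 4: 478/169  (≤ bound)
a_7 = 1: 577/204  (> 179, stop)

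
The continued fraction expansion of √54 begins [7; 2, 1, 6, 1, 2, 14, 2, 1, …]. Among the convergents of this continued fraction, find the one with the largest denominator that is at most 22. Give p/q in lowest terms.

List convergents until the denominator exceeds the bound:
a_0 = 7: 7/1  (≤ bound)
a_1 = 2: 15/2  (≤ bound)
a_2 = 1: 22/3  (≤ bound)
a_3 = 6: 147/20  (≤ bound)
a_4 = 1: 169/23  (> 22, stop)

147/20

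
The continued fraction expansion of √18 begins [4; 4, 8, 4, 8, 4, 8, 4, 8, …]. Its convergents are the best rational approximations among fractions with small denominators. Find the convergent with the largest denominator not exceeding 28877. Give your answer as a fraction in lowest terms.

a_0 = 4: 4/1  (≤ bound)
a_1 = 4: 17/4  (≤ bound)
a_2 = 8: 140/33  (≤ bound)
a_3 = 4: 577/136  (≤ bound)
a_4 = 8: 4756/1121  (≤ bound)
a_5 = 4: 19601/4620  (≤ bound)
a_6 = 8: 161564/38081  (> 28877, stop)

19601/4620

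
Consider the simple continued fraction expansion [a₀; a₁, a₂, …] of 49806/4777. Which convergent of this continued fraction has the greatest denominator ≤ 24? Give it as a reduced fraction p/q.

73/7

a_0 = 10: 10/1  (≤ bound)
a_1 = 2: 21/2  (≤ bound)
a_2 = 2: 52/5  (≤ bound)
a_3 = 1: 73/7  (≤ bound)
a_4 = 7: 563/54  (> 24, stop)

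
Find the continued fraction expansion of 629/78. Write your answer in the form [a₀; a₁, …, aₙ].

[8; 15, 1, 1, 2]

629 = 8·78 + 5, so a_0 = 8
78 = 15·5 + 3, so a_1 = 15
5 = 1·3 + 2, so a_2 = 1
3 = 1·2 + 1, so a_3 = 1
2 = 2·1 + 0, so a_4 = 2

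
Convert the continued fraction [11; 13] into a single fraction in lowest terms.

Work from the innermost term outward:
Start with 13.
11 + 1/(13/1) = 11 + 1/13 = 144/13

144/13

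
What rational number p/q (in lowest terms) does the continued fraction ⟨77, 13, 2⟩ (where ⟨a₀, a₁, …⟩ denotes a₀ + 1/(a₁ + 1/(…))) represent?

a_0 = 77: 77/1
a_1 = 13: 1002/13
a_2 = 2: 2081/27

2081/27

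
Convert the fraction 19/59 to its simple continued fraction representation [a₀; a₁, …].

19 = 0·59 + 19, so a_0 = 0
59 = 3·19 + 2, so a_1 = 3
19 = 9·2 + 1, so a_2 = 9
2 = 2·1 + 0, so a_3 = 2

[0; 3, 9, 2]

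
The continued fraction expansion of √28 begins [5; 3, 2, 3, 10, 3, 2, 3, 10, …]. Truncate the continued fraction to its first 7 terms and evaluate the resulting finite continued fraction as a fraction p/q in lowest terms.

Start with 2.
3 + 1/(2/1) = 3 + 1/2 = 7/2
10 + 1/(7/2) = 10 + 2/7 = 72/7
3 + 1/(72/7) = 3 + 7/72 = 223/72
2 + 1/(223/72) = 2 + 72/223 = 518/223
3 + 1/(518/223) = 3 + 223/518 = 1777/518
5 + 1/(1777/518) = 5 + 518/1777 = 9403/1777

9403/1777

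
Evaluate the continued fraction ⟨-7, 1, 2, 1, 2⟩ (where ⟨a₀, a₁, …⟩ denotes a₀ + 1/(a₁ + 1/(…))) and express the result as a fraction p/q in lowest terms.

a_0 = -7: -7/1
a_1 = 1: -6/1
a_2 = 2: -19/3
a_3 = 1: -25/4
a_4 = 2: -69/11

-69/11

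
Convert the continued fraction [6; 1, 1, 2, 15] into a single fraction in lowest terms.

508/77

Start with 15.
2 + 1/(15/1) = 2 + 1/15 = 31/15
1 + 1/(31/15) = 1 + 15/31 = 46/31
1 + 1/(46/31) = 1 + 31/46 = 77/46
6 + 1/(77/46) = 6 + 46/77 = 508/77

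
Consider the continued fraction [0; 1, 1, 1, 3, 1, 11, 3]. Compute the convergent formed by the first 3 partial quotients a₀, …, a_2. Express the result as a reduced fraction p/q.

1/2

Compute successive convergents:
a_0 = 0: 0/1
a_1 = 1: 1/1
a_2 = 1: 1/2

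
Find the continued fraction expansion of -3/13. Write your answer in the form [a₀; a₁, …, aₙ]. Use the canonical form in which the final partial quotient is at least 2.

[-1; 1, 3, 3]

Apply division with remainder until the remainder is 0:
-3 ÷ 13 → quotient -1, remainder 10
13 ÷ 10 → quotient 1, remainder 3
10 ÷ 3 → quotient 3, remainder 1
3 ÷ 1 → quotient 3, remainder 0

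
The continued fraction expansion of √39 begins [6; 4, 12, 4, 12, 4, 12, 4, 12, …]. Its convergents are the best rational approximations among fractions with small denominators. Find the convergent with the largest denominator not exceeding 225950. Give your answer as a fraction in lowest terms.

a_0 = 6: 6/1  (≤ bound)
a_1 = 4: 25/4  (≤ bound)
a_2 = 12: 306/49  (≤ bound)
a_3 = 4: 1249/200  (≤ bound)
a_4 = 12: 15294/2449  (≤ bound)
a_5 = 4: 62425/9996  (≤ bound)
a_6 = 12: 764394/122401  (≤ bound)
a_7 = 4: 3120001/499600  (> 225950, stop)

764394/122401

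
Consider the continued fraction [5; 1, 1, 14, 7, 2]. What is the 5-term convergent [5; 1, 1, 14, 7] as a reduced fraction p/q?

Use the convergent recurrence hₖ = aₖ·hₖ₋₁ + hₖ₋₂ (and likewise for the denominators kₖ):
a_0 = 5: 5/1
a_1 = 1: 6/1
a_2 = 1: 11/2
a_3 = 14: 160/29
a_4 = 7: 1131/205

1131/205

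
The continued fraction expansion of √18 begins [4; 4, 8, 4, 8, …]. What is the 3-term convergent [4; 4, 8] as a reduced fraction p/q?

140/33

Build up convergents one term at a time:
a_0 = 4: 4/1
a_1 = 4: 17/4
a_2 = 8: 140/33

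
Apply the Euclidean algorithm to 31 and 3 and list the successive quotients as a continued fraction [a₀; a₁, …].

[10; 3]

Repeatedly divide and take the remainder:
31 = 10·3 + 1, so a_0 = 10
3 = 3·1 + 0, so a_1 = 3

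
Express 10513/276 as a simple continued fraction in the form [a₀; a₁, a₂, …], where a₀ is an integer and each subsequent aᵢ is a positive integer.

[38; 11, 25]

10513 = 38·276 + 25, so a_0 = 38
276 = 11·25 + 1, so a_1 = 11
25 = 25·1 + 0, so a_2 = 25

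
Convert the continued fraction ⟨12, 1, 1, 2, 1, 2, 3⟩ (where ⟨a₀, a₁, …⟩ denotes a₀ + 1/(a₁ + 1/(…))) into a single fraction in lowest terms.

Use the convergent recurrence hₖ = aₖ·hₖ₋₁ + hₖ₋₂ (and likewise for the denominators kₖ):
a_0 = 12: 12/1
a_1 = 1: 13/1
a_2 = 1: 25/2
a_3 = 2: 63/5
a_4 = 1: 88/7
a_5 = 2: 239/19
a_6 = 3: 805/64

805/64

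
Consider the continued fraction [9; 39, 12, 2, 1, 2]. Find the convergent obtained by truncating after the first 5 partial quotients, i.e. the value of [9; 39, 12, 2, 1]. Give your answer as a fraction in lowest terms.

Start with 1.
2 + 1/(1/1) = 2 + 1/1 = 3/1
12 + 1/(3/1) = 12 + 1/3 = 37/3
39 + 1/(37/3) = 39 + 3/37 = 1446/37
9 + 1/(1446/37) = 9 + 37/1446 = 13051/1446

13051/1446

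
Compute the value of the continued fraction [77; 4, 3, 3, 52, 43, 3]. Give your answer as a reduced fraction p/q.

Build up convergents one term at a time:
a_0 = 77: 77/1
a_1 = 4: 309/4
a_2 = 3: 1004/13
a_3 = 3: 3321/43
a_4 = 52: 173696/2249
a_5 = 43: 7472249/96750
a_6 = 3: 22590443/292499

22590443/292499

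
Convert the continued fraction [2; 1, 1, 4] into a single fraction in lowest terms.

23/9

Work from the innermost term outward:
Start with 4.
1 + 1/(4/1) = 1 + 1/4 = 5/4
1 + 1/(5/4) = 1 + 4/5 = 9/5
2 + 1/(9/5) = 2 + 5/9 = 23/9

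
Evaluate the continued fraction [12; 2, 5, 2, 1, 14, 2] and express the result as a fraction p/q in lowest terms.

a_0 = 12: 12/1
a_1 = 2: 25/2
a_2 = 5: 137/11
a_3 = 2: 299/24
a_4 = 1: 436/35
a_5 = 14: 6403/514
a_6 = 2: 13242/1063

13242/1063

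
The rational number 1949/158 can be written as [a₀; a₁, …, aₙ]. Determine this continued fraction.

[12; 2, 1, 52]

⌊1949/158⌋ = 12, remainder 53
⌊158/53⌋ = 2, remainder 52
⌊53/52⌋ = 1, remainder 1
⌊52/1⌋ = 52, remainder 0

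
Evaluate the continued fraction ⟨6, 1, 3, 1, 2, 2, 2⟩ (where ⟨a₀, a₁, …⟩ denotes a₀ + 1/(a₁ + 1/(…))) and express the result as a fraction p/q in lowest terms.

Starting at the tail and folding back:
Start with 2.
2 + 1/(2/1) = 2 + 1/2 = 5/2
2 + 1/(5/2) = 2 + 2/5 = 12/5
1 + 1/(12/5) = 1 + 5/12 = 17/12
3 + 1/(17/12) = 3 + 12/17 = 63/17
1 + 1/(63/17) = 1 + 17/63 = 80/63
6 + 1/(80/63) = 6 + 63/80 = 543/80

543/80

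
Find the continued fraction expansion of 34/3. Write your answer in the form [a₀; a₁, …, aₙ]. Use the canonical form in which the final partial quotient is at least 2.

34 ÷ 3 → quotient 11, remainder 1
3 ÷ 1 → quotient 3, remainder 0

[11; 3]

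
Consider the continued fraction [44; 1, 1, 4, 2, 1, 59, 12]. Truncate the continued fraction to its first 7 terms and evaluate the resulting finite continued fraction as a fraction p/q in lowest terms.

Collapse the nested fraction from the inside out:
Start with 59.
1 + 1/(59/1) = 1 + 1/59 = 60/59
2 + 1/(60/59) = 2 + 59/60 = 179/60
4 + 1/(179/60) = 4 + 60/179 = 776/179
1 + 1/(776/179) = 1 + 179/776 = 955/776
1 + 1/(955/776) = 1 + 776/955 = 1731/955
44 + 1/(1731/955) = 44 + 955/1731 = 77119/1731

77119/1731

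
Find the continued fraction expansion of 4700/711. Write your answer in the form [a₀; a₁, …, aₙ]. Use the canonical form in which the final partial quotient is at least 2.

Apply division with remainder until the remainder is 0:
⌊4700/711⌋ = 6, remainder 434
⌊711/434⌋ = 1, remainder 277
⌊434/277⌋ = 1, remainder 157
⌊277/157⌋ = 1, remainder 120
⌊157/120⌋ = 1, remainder 37
⌊120/37⌋ = 3, remainder 9
⌊37/9⌋ = 4, remainder 1
⌊9/1⌋ = 9, remainder 0

[6; 1, 1, 1, 1, 3, 4, 9]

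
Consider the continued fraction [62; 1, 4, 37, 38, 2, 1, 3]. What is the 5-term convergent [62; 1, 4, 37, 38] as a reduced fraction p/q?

444192/7073

Compute successive convergents:
a_0 = 62: 62/1
a_1 = 1: 63/1
a_2 = 4: 314/5
a_3 = 37: 11681/186
a_4 = 38: 444192/7073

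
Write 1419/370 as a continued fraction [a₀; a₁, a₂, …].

1419 ÷ 370 → quotient 3, remainder 309
370 ÷ 309 → quotient 1, remainder 61
309 ÷ 61 → quotient 5, remainder 4
61 ÷ 4 → quotient 15, remainder 1
4 ÷ 1 → quotient 4, remainder 0

[3; 1, 5, 15, 4]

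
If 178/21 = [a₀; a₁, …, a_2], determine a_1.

Repeatedly divide and take the remainder:
⌊178/21⌋ = 8, remainder 10
⌊21/10⌋ = 2, remainder 1

2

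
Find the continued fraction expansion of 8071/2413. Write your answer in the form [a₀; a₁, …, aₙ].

8071 ÷ 2413 → quotient 3, remainder 832
2413 ÷ 832 → quotient 2, remainder 749
832 ÷ 749 → quotient 1, remainder 83
749 ÷ 83 → quotient 9, remainder 2
83 ÷ 2 → quotient 41, remainder 1
2 ÷ 1 → quotient 2, remainder 0

[3; 2, 1, 9, 41, 2]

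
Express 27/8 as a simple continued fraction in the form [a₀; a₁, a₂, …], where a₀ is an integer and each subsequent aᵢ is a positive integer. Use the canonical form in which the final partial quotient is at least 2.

27 = 3·8 + 3, so a_0 = 3
8 = 2·3 + 2, so a_1 = 2
3 = 1·2 + 1, so a_2 = 1
2 = 2·1 + 0, so a_3 = 2

[3; 2, 1, 2]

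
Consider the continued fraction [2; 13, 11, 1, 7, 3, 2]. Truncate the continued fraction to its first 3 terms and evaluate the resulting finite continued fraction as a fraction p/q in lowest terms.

Work from the innermost term outward:
Start with 11.
13 + 1/(11/1) = 13 + 1/11 = 144/11
2 + 1/(144/11) = 2 + 11/144 = 299/144

299/144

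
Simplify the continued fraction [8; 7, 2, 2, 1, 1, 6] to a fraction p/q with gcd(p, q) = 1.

4767/586

a_0 = 8: 8/1
a_1 = 7: 57/7
a_2 = 2: 122/15
a_3 = 2: 301/37
a_4 = 1: 423/52
a_5 = 1: 724/89
a_6 = 6: 4767/586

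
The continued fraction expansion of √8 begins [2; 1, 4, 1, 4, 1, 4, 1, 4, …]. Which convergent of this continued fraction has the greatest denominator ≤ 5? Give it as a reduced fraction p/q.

14/5

a_0 = 2: 2/1  (≤ bound)
a_1 = 1: 3/1  (≤ bound)
a_2 = 4: 14/5  (≤ bound)
a_3 = 1: 17/6  (> 5, stop)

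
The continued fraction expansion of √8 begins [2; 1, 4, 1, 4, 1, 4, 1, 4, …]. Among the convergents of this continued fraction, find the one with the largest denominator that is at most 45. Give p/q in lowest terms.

99/35

List convergents until the denominator exceeds the bound:
a_0 = 2: 2/1  (≤ bound)
a_1 = 1: 3/1  (≤ bound)
a_2 = 4: 14/5  (≤ bound)
a_3 = 1: 17/6  (≤ bound)
a_4 = 4: 82/29  (≤ bound)
a_5 = 1: 99/35  (≤ bound)
a_6 = 4: 478/169  (> 45, stop)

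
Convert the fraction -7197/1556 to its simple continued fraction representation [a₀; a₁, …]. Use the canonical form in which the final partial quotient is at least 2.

[-5; 2, 1, 2, 48, 4]

Apply division with remainder until the remainder is 0:
-7197 ÷ 1556 → quotient -5, remainder 583
1556 ÷ 583 → quotient 2, remainder 390
583 ÷ 390 → quotient 1, remainder 193
390 ÷ 193 → quotient 2, remainder 4
193 ÷ 4 → quotient 48, remainder 1
4 ÷ 1 → quotient 4, remainder 0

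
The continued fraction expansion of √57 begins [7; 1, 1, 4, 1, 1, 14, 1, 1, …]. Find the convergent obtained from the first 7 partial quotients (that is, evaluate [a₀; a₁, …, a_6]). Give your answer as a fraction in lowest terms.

2197/291

Start with 14.
1 + 1/(14/1) = 1 + 1/14 = 15/14
1 + 1/(15/14) = 1 + 14/15 = 29/15
4 + 1/(29/15) = 4 + 15/29 = 131/29
1 + 1/(131/29) = 1 + 29/131 = 160/131
1 + 1/(160/131) = 1 + 131/160 = 291/160
7 + 1/(291/160) = 7 + 160/291 = 2197/291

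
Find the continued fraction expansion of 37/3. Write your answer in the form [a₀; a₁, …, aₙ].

37 ÷ 3 → quotient 12, remainder 1
3 ÷ 1 → quotient 3, remainder 0

[12; 3]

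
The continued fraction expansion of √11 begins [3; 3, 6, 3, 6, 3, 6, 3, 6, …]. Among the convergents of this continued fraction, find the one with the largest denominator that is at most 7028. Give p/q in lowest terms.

a_0 = 3: 3/1  (≤ bound)
a_1 = 3: 10/3  (≤ bound)
a_2 = 6: 63/19  (≤ bound)
a_3 = 3: 199/60  (≤ bound)
a_4 = 6: 1257/379  (≤ bound)
a_5 = 3: 3970/1197  (≤ bound)
a_6 = 6: 25077/7561  (> 7028, stop)

3970/1197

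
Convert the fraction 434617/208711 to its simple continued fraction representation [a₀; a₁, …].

434617 ÷ 208711 → quotient 2, remainder 17195
208711 ÷ 17195 → quotient 12, remainder 2371
17195 ÷ 2371 → quotient 7, remainder 598
2371 ÷ 598 → quotient 3, remainder 577
598 ÷ 577 → quotient 1, remainder 21
577 ÷ 21 → quotient 27, remainder 10
21 ÷ 10 → quotient 2, remainder 1
10 ÷ 1 → quotient 10, remainder 0

[2; 12, 7, 3, 1, 27, 2, 10]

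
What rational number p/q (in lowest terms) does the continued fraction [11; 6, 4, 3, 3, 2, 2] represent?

Starting at the tail and folding back:
Start with 2.
2 + 1/(2/1) = 2 + 1/2 = 5/2
3 + 1/(5/2) = 3 + 2/5 = 17/5
3 + 1/(17/5) = 3 + 5/17 = 56/17
4 + 1/(56/17) = 4 + 17/56 = 241/56
6 + 1/(241/56) = 6 + 56/241 = 1502/241
11 + 1/(1502/241) = 11 + 241/1502 = 16763/1502

16763/1502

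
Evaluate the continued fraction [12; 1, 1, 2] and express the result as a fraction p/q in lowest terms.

Compute successive convergents:
a_0 = 12: 12/1
a_1 = 1: 13/1
a_2 = 1: 25/2
a_3 = 2: 63/5

63/5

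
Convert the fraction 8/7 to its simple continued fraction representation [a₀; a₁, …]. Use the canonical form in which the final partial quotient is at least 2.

[1; 7]

Run the Euclidean algorithm, recording each quotient:
⌊8/7⌋ = 1, remainder 1
⌊7/1⌋ = 7, remainder 0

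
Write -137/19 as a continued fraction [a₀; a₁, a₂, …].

[-8; 1, 3, 1, 3]

⌊-137/19⌋ = -8, remainder 15
⌊19/15⌋ = 1, remainder 4
⌊15/4⌋ = 3, remainder 3
⌊4/3⌋ = 1, remainder 1
⌊3/1⌋ = 3, remainder 0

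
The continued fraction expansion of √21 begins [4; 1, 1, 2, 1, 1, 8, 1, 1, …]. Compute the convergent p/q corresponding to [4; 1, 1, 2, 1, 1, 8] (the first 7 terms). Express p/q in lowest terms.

472/103

Start with 8.
1 + 1/(8/1) = 1 + 1/8 = 9/8
1 + 1/(9/8) = 1 + 8/9 = 17/9
2 + 1/(17/9) = 2 + 9/17 = 43/17
1 + 1/(43/17) = 1 + 17/43 = 60/43
1 + 1/(60/43) = 1 + 43/60 = 103/60
4 + 1/(103/60) = 4 + 60/103 = 472/103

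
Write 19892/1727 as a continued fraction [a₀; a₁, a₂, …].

19892 ÷ 1727 → quotient 11, remainder 895
1727 ÷ 895 → quotient 1, remainder 832
895 ÷ 832 → quotient 1, remainder 63
832 ÷ 63 → quotient 13, remainder 13
63 ÷ 13 → quotient 4, remainder 11
13 ÷ 11 → quotient 1, remainder 2
11 ÷ 2 → quotient 5, remainder 1
2 ÷ 1 → quotient 2, remainder 0

[11; 1, 1, 13, 4, 1, 5, 2]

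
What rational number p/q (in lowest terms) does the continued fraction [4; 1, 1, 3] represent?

32/7

a_0 = 4: 4/1
a_1 = 1: 5/1
a_2 = 1: 9/2
a_3 = 3: 32/7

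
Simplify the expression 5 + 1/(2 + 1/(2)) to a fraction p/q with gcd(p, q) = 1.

Collapse the nested fraction from the inside out:
Start with 2.
2 + 1/(2/1) = 2 + 1/2 = 5/2
5 + 1/(5/2) = 5 + 2/5 = 27/5

27/5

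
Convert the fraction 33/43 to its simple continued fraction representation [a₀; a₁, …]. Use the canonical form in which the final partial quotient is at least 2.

[0; 1, 3, 3, 3]

Repeatedly divide and take the remainder:
33 ÷ 43 → quotient 0, remainder 33
43 ÷ 33 → quotient 1, remainder 10
33 ÷ 10 → quotient 3, remainder 3
10 ÷ 3 → quotient 3, remainder 1
3 ÷ 1 → quotient 3, remainder 0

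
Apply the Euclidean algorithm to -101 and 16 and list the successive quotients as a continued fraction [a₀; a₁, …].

[-7; 1, 2, 5]

Run the Euclidean algorithm, recording each quotient:
-101 = -7·16 + 11, so a_0 = -7
16 = 1·11 + 5, so a_1 = 1
11 = 2·5 + 1, so a_2 = 2
5 = 5·1 + 0, so a_3 = 5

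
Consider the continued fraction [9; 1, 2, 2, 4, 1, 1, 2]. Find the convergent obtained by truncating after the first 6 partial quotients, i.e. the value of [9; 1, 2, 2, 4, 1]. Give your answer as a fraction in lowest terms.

369/38

Start with 1.
4 + 1/(1/1) = 4 + 1/1 = 5/1
2 + 1/(5/1) = 2 + 1/5 = 11/5
2 + 1/(11/5) = 2 + 5/11 = 27/11
1 + 1/(27/11) = 1 + 11/27 = 38/27
9 + 1/(38/27) = 9 + 27/38 = 369/38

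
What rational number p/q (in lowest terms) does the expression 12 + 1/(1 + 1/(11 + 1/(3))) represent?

Compute successive convergents:
a_0 = 12: 12/1
a_1 = 1: 13/1
a_2 = 11: 155/12
a_3 = 3: 478/37

478/37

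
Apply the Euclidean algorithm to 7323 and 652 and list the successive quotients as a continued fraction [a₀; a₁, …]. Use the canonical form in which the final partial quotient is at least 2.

[11; 4, 3, 6, 1, 6]

⌊7323/652⌋ = 11, remainder 151
⌊652/151⌋ = 4, remainder 48
⌊151/48⌋ = 3, remainder 7
⌊48/7⌋ = 6, remainder 6
⌊7/6⌋ = 1, remainder 1
⌊6/1⌋ = 6, remainder 0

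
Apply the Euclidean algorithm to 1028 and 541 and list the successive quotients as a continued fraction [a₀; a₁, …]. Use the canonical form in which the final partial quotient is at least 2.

[1; 1, 9, 54]

1028 ÷ 541 → quotient 1, remainder 487
541 ÷ 487 → quotient 1, remainder 54
487 ÷ 54 → quotient 9, remainder 1
54 ÷ 1 → quotient 54, remainder 0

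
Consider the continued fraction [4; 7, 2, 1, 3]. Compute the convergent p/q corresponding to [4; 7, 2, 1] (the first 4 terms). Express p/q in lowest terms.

91/22

Build up convergents one term at a time:
a_0 = 4: 4/1
a_1 = 7: 29/7
a_2 = 2: 62/15
a_3 = 1: 91/22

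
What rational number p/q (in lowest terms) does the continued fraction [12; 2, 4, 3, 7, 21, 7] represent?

393099/31579

a_0 = 12: 12/1
a_1 = 2: 25/2
a_2 = 4: 112/9
a_3 = 3: 361/29
a_4 = 7: 2639/212
a_5 = 21: 55780/4481
a_6 = 7: 393099/31579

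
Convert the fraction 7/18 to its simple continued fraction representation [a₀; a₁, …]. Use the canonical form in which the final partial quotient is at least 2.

[0; 2, 1, 1, 3]

7 ÷ 18 → quotient 0, remainder 7
18 ÷ 7 → quotient 2, remainder 4
7 ÷ 4 → quotient 1, remainder 3
4 ÷ 3 → quotient 1, remainder 1
3 ÷ 1 → quotient 3, remainder 0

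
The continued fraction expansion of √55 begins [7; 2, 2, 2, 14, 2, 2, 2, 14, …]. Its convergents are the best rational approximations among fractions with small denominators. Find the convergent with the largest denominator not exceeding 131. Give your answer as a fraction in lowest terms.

a_0 = 7: 7/1  (≤ bound)
a_1 = 2: 15/2  (≤ bound)
a_2 = 2: 37/5  (≤ bound)
a_3 = 2: 89/12  (≤ bound)
a_4 = 14: 1283/173  (> 131, stop)

89/12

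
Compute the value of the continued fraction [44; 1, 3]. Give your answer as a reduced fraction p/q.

Start with 3.
1 + 1/(3/1) = 1 + 1/3 = 4/3
44 + 1/(4/3) = 44 + 3/4 = 179/4

179/4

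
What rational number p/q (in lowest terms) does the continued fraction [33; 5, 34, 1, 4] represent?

29049/875

Start with 4.
1 + 1/(4/1) = 1 + 1/4 = 5/4
34 + 1/(5/4) = 34 + 4/5 = 174/5
5 + 1/(174/5) = 5 + 5/174 = 875/174
33 + 1/(875/174) = 33 + 174/875 = 29049/875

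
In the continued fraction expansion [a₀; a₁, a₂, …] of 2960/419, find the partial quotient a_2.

1

2960 = 7·419 + 27, so a_0 = 7
419 = 15·27 + 14, so a_1 = 15
27 = 1·14 + 13, so a_2 = 1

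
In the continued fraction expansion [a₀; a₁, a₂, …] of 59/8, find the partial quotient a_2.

1

59 = 7·8 + 3, so a_0 = 7
8 = 2·3 + 2, so a_1 = 2
3 = 1·2 + 1, so a_2 = 1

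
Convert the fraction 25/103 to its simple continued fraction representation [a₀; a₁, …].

⌊25/103⌋ = 0, remainder 25
⌊103/25⌋ = 4, remainder 3
⌊25/3⌋ = 8, remainder 1
⌊3/1⌋ = 3, remainder 0

[0; 4, 8, 3]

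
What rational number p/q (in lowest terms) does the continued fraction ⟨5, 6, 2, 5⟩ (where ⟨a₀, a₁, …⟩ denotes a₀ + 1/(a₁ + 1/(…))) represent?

366/71

Compute successive convergents:
a_0 = 5: 5/1
a_1 = 6: 31/6
a_2 = 2: 67/13
a_3 = 5: 366/71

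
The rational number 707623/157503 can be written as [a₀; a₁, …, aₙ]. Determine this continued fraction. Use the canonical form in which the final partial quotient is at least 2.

Run the Euclidean algorithm, recording each quotient:
⌊707623/157503⌋ = 4, remainder 77611
⌊157503/77611⌋ = 2, remainder 2281
⌊77611/2281⌋ = 34, remainder 57
⌊2281/57⌋ = 40, remainder 1
⌊57/1⌋ = 57, remainder 0

[4; 2, 34, 40, 57]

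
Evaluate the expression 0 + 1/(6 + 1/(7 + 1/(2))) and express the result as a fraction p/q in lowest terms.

Use the convergent recurrence hₖ = aₖ·hₖ₋₁ + hₖ₋₂ (and likewise for the denominators kₖ):
a_0 = 0: 0/1
a_1 = 6: 1/6
a_2 = 7: 7/43
a_3 = 2: 15/92

15/92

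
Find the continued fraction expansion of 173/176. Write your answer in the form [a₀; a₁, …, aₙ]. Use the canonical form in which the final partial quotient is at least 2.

173 = 0·176 + 173, so a_0 = 0
176 = 1·173 + 3, so a_1 = 1
173 = 57·3 + 2, so a_2 = 57
3 = 1·2 + 1, so a_3 = 1
2 = 2·1 + 0, so a_4 = 2

[0; 1, 57, 1, 2]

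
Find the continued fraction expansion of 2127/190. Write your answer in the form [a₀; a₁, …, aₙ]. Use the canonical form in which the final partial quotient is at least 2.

Run the Euclidean algorithm, recording each quotient:
2127 ÷ 190 → quotient 11, remainder 37
190 ÷ 37 → quotient 5, remainder 5
37 ÷ 5 → quotient 7, remainder 2
5 ÷ 2 → quotient 2, remainder 1
2 ÷ 1 → quotient 2, remainder 0

[11; 5, 7, 2, 2]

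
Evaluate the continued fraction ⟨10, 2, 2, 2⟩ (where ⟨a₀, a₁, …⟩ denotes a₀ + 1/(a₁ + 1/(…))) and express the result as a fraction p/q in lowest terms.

a_0 = 10: 10/1
a_1 = 2: 21/2
a_2 = 2: 52/5
a_3 = 2: 125/12

125/12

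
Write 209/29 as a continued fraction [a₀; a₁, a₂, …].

[7; 4, 1, 5]

209 = 7·29 + 6, so a_0 = 7
29 = 4·6 + 5, so a_1 = 4
6 = 1·5 + 1, so a_2 = 1
5 = 5·1 + 0, so a_3 = 5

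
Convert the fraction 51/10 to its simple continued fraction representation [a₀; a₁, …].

[5; 10]

51 ÷ 10 → quotient 5, remainder 1
10 ÷ 1 → quotient 10, remainder 0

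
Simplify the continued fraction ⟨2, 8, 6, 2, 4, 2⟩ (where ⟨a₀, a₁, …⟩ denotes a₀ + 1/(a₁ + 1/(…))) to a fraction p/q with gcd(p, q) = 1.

2233/1052

a_0 = 2: 2/1
a_1 = 8: 17/8
a_2 = 6: 104/49
a_3 = 2: 225/106
a_4 = 4: 1004/473
a_5 = 2: 2233/1052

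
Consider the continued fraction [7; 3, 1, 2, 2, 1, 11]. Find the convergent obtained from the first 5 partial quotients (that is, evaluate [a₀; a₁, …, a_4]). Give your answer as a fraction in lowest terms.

189/26

a_0 = 7: 7/1
a_1 = 3: 22/3
a_2 = 1: 29/4
a_3 = 2: 80/11
a_4 = 2: 189/26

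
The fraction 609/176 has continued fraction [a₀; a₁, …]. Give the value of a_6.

Apply division with remainder until the remainder is 0:
609 ÷ 176 → quotient 3, remainder 81
176 ÷ 81 → quotient 2, remainder 14
81 ÷ 14 → quotient 5, remainder 11
14 ÷ 11 → quotient 1, remainder 3
11 ÷ 3 → quotient 3, remainder 2
3 ÷ 2 → quotient 1, remainder 1
2 ÷ 1 → quotient 2, remainder 0

2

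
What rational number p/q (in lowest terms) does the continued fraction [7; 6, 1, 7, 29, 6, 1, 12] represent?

a_0 = 7: 7/1
a_1 = 6: 43/6
a_2 = 1: 50/7
a_3 = 7: 393/55
a_4 = 29: 11447/1602
a_5 = 6: 69075/9667
a_6 = 1: 80522/11269
a_7 = 12: 1035339/144895

1035339/144895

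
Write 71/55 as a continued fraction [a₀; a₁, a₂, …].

Run the Euclidean algorithm, recording each quotient:
⌊71/55⌋ = 1, remainder 16
⌊55/16⌋ = 3, remainder 7
⌊16/7⌋ = 2, remainder 2
⌊7/2⌋ = 3, remainder 1
⌊2/1⌋ = 2, remainder 0

[1; 3, 2, 3, 2]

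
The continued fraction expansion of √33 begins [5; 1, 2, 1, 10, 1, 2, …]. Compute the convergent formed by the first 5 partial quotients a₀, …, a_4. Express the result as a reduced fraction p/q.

247/43

Start with 10.
1 + 1/(10/1) = 1 + 1/10 = 11/10
2 + 1/(11/10) = 2 + 10/11 = 32/11
1 + 1/(32/11) = 1 + 11/32 = 43/32
5 + 1/(43/32) = 5 + 32/43 = 247/43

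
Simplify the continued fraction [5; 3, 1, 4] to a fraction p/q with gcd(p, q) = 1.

100/19

Start with 4.
1 + 1/(4/1) = 1 + 1/4 = 5/4
3 + 1/(5/4) = 3 + 4/5 = 19/5
5 + 1/(19/5) = 5 + 5/19 = 100/19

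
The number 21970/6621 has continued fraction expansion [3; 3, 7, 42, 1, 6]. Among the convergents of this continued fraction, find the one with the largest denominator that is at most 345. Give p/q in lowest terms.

List convergents until the denominator exceeds the bound:
a_0 = 3: 3/1  (≤ bound)
a_1 = 3: 10/3  (≤ bound)
a_2 = 7: 73/22  (≤ bound)
a_3 = 42: 3076/927  (> 345, stop)

73/22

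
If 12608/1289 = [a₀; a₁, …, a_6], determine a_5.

3

⌊12608/1289⌋ = 9, remainder 1007
⌊1289/1007⌋ = 1, remainder 282
⌊1007/282⌋ = 3, remainder 161
⌊282/161⌋ = 1, remainder 121
⌊161/121⌋ = 1, remainder 40
⌊121/40⌋ = 3, remainder 1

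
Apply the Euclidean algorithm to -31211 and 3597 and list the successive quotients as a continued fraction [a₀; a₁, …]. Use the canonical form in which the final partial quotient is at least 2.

⌊-31211/3597⌋ = -9, remainder 1162
⌊3597/1162⌋ = 3, remainder 111
⌊1162/111⌋ = 10, remainder 52
⌊111/52⌋ = 2, remainder 7
⌊52/7⌋ = 7, remainder 3
⌊7/3⌋ = 2, remainder 1
⌊3/1⌋ = 3, remainder 0

[-9; 3, 10, 2, 7, 2, 3]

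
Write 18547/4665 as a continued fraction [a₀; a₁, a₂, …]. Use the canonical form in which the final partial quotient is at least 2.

[3; 1, 40, 3, 1, 1, 7, 2]

Run the Euclidean algorithm, recording each quotient:
⌊18547/4665⌋ = 3, remainder 4552
⌊4665/4552⌋ = 1, remainder 113
⌊4552/113⌋ = 40, remainder 32
⌊113/32⌋ = 3, remainder 17
⌊32/17⌋ = 1, remainder 15
⌊17/15⌋ = 1, remainder 2
⌊15/2⌋ = 7, remainder 1
⌊2/1⌋ = 2, remainder 0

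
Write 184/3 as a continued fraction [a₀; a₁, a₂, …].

Run the Euclidean algorithm, recording each quotient:
⌊184/3⌋ = 61, remainder 1
⌊3/1⌋ = 3, remainder 0

[61; 3]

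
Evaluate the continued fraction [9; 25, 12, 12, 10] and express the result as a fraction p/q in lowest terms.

331501/36671

Start with 10.
12 + 1/(10/1) = 12 + 1/10 = 121/10
12 + 1/(121/10) = 12 + 10/121 = 1462/121
25 + 1/(1462/121) = 25 + 121/1462 = 36671/1462
9 + 1/(36671/1462) = 9 + 1462/36671 = 331501/36671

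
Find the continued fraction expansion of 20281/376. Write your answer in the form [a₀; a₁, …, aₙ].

[53; 1, 15, 2, 1, 7]

20281 ÷ 376 → quotient 53, remainder 353
376 ÷ 353 → quotient 1, remainder 23
353 ÷ 23 → quotient 15, remainder 8
23 ÷ 8 → quotient 2, remainder 7
8 ÷ 7 → quotient 1, remainder 1
7 ÷ 1 → quotient 7, remainder 0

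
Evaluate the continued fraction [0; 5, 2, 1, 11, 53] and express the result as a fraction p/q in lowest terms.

1858/9927

Start with 53.
11 + 1/(53/1) = 11 + 1/53 = 584/53
1 + 1/(584/53) = 1 + 53/584 = 637/584
2 + 1/(637/584) = 2 + 584/637 = 1858/637
5 + 1/(1858/637) = 5 + 637/1858 = 9927/1858
0 + 1/(9927/1858) = 0 + 1858/9927 = 1858/9927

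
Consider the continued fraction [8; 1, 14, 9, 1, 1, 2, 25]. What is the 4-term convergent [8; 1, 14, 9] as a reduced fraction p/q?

1215/136

Start with 9.
14 + 1/(9/1) = 14 + 1/9 = 127/9
1 + 1/(127/9) = 1 + 9/127 = 136/127
8 + 1/(136/127) = 8 + 127/136 = 1215/136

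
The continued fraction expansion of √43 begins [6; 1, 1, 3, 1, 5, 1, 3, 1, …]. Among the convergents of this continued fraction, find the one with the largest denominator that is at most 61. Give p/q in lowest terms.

400/61

a_0 = 6: 6/1  (≤ bound)
a_1 = 1: 7/1  (≤ bound)
a_2 = 1: 13/2  (≤ bound)
a_3 = 3: 46/7  (≤ bound)
a_4 = 1: 59/9  (≤ bound)
a_5 = 5: 341/52  (≤ bound)
a_6 = 1: 400/61  (≤ bound)
a_7 = 3: 1541/235  (> 61, stop)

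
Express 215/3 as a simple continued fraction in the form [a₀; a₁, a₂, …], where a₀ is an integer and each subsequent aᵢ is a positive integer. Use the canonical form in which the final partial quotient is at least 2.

Repeatedly divide and take the remainder:
⌊215/3⌋ = 71, remainder 2
⌊3/2⌋ = 1, remainder 1
⌊2/1⌋ = 2, remainder 0

[71; 1, 2]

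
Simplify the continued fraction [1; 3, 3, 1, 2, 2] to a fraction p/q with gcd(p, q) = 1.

111/85

a_0 = 1: 1/1
a_1 = 3: 4/3
a_2 = 3: 13/10
a_3 = 1: 17/13
a_4 = 2: 47/36
a_5 = 2: 111/85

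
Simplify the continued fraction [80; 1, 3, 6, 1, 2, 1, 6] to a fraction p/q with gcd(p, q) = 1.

60973/755

Start with 6.
1 + 1/(6/1) = 1 + 1/6 = 7/6
2 + 1/(7/6) = 2 + 6/7 = 20/7
1 + 1/(20/7) = 1 + 7/20 = 27/20
6 + 1/(27/20) = 6 + 20/27 = 182/27
3 + 1/(182/27) = 3 + 27/182 = 573/182
1 + 1/(573/182) = 1 + 182/573 = 755/573
80 + 1/(755/573) = 80 + 573/755 = 60973/755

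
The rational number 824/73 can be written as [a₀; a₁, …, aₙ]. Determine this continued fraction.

[11; 3, 2, 10]

824 ÷ 73 → quotient 11, remainder 21
73 ÷ 21 → quotient 3, remainder 10
21 ÷ 10 → quotient 2, remainder 1
10 ÷ 1 → quotient 10, remainder 0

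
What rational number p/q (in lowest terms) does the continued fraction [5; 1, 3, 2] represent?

52/9

Collapse the nested fraction from the inside out:
Start with 2.
3 + 1/(2/1) = 3 + 1/2 = 7/2
1 + 1/(7/2) = 1 + 2/7 = 9/7
5 + 1/(9/7) = 5 + 7/9 = 52/9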